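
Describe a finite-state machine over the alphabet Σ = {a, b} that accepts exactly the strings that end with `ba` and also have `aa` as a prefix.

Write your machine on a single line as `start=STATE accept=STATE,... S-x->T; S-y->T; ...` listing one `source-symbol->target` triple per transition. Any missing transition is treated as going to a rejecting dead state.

start=q0; accept=q7; q0-a->q1; q0-b->q2; q1-a->q3; q1-b->q2; q2-a->q4; q2-b->q2; q3-a->q3; q3-b->q5; q4-a->q6; q4-b->q2; q5-a->q7; q5-b->q5; q6-a->q6; q6-b->q2; q7-a->q3; q7-b->q5

Run two small machines in parallel and take their product. One (3 states) tracks how much of the suffix `ba` has currently been matched; the other (4 states) tracks whether the input so far still matches the prefix `aa`. Each combined state is a pair, one component from each; accept when both components accept.
        a   b  
>  q0   q1  q2 
   q1   q3  q2 
   q2   q4  q2 
   q3   q3  q5 
   q4   q6  q2 
   q5   q7  q5 
   q6   q6  q2 
 * q7   q3  q5 
(> = start, * = accepting)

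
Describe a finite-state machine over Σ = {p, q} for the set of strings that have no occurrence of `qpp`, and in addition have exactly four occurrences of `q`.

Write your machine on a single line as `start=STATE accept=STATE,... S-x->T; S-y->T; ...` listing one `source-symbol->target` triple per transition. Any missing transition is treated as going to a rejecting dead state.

Build one automaton per condition and run them in lockstep. The first has 4 states tracking partial matches of the forbidden pattern `qpp`; the second has 6 states tracking the count of `q`s, saturating at 5. A product state is a pair (one from each), accepting exactly when both do. Minimizing collapses redundant product states.
A 10-state machine:
       p  q 
>  A   A  B 
   B   C  D 
   C   E  D 
   D   F  G 
   E   E  E 
   F   E  G 
   G   H  I 
   H   E  I 
 * I   J  E 
 * J   E  E 
(> = start, * = accepting)

start=A; accept=I,J; A-p->A; A-q->B; B-p->C; B-q->D; C-p->E; C-q->D; D-p->F; D-q->G; E-p->E; E-q->E; F-p->E; F-q->G; G-p->H; G-q->I; H-p->E; H-q->I; I-p->J; I-q->E; J-p->E; J-q->E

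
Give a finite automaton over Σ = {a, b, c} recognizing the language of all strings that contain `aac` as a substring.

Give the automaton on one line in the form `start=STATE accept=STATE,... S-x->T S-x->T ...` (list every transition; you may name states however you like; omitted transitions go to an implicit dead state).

start=q0 accept=q3 q0-a->q1 q0-b->q0 q0-c->q0 q1-a->q2 q1-b->q0 q1-c->q0 q2-a->q2 q2-b->q0 q2-c->q3 q3-a->q3 q3-b->q3 q3-c->q3

Track how much of `aac` has been matched so far: state q0 is no progress, q3 is the absorbing accept state reached once `aac` has occurred. Intermediate states record partial matches; on a mismatch, fall back to the longest reusable overlap.
With 4 states:
        a   b   c  
>  q0   q1  q0  q0 
   q1   q2  q0  q0 
   q2   q2  q0  q3 
 * q3   q3  q3  q3 
(> = start, * = accepting)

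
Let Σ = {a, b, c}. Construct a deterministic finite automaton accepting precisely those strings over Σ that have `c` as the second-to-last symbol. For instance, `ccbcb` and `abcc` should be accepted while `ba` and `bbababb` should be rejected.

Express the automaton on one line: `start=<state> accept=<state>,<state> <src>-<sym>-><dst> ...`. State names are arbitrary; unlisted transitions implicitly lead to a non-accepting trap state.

A DFA must remember the last 2 symbols (since which symbol is second-to-last isn't known until the input ends). Use one state per possible window of the last ≤2 symbols; accept from those whose window starts with `c`.
13 states suffice.
          a    b    c  
>  q0     q1   q2   q3 
   q1     q4   q5   q6 
   q2     q7   q8   q9 
   q3    q10  q11  q12 
   q4     q4   q5   q6 
   q5     q7   q8   q9 
   q6    q10  q11  q12 
   q7     q4   q5   q6 
   q8     q7   q8   q9 
   q9    q10  q11  q12 
 * q10    q4   q5   q6 
 * q11    q7   q8   q9 
 * q12   q10  q11  q12 
(> = start, * = accepting)

start=q0 accept=q10,q11,q12 q0-a->q1 q0-b->q2 q0-c->q3 q1-a->q4 q1-b->q5 q1-c->q6 q2-a->q7 q2-b->q8 q2-c->q9 q3-a->q10 q3-b->q11 q3-c->q12 q4-a->q4 q4-b->q5 q4-c->q6 q5-a->q7 q5-b->q8 q5-c->q9 q6-a->q10 q6-b->q11 q6-c->q12 q7-a->q4 q7-b->q5 q7-c->q6 q8-a->q7 q8-b->q8 q8-c->q9 q9-a->q10 q9-b->q11 q9-c->q12 q10-a->q4 q10-b->q5 q10-c->q6 q11-a->q7 q11-b->q8 q11-c->q9 q12-a->q10 q12-b->q11 q12-c->q12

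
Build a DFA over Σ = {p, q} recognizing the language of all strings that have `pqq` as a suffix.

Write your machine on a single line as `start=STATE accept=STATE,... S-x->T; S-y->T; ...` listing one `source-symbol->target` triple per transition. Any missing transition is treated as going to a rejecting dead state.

start=A; accept=D; A-p->B; A-q->A; B-p->B; B-q->C; C-p->B; C-q->D; D-p->B; D-q->A

Remember how much of `pqq` the current input suffix matches. State A means no match yet; B means the last symbol is `p`; C means the last 2 symbols are `pq`; D means the last 3 symbols are `pqq`. Only D accepts. On a mismatch, fall back to the longest proper suffix that is still a prefix of `pqq`.
4 states suffice.
       p  q 
>  A   B  A 
   B   B  C 
   C   B  D 
 * D   B  A 
(> = start, * = accepting)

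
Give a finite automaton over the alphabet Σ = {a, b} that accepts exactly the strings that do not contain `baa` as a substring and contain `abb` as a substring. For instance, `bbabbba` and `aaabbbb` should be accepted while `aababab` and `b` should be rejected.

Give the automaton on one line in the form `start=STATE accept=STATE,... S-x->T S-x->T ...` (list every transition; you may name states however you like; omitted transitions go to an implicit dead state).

start=s0 accept=s5,s7 s0-a->s1 s0-b->s2 s1-a->s1 s1-b->s3 s2-a->s4 s2-b->s2 s3-a->s4 s3-b->s5 s4-a->s6 s4-b->s3 s5-a->s7 s5-b->s5 s6-a->s6 s6-b->s6 s7-a->s6 s7-b->s5

Run two small machines in parallel and take their product. One (4 states) tracks partial matches of the forbidden pattern `baa`; the other (4 states) tracks whether and how much of `abb` has been seen. Each combined state is a pair, one component from each; accept when both components accept. Minimizing collapses redundant product states.
With 8 states:
        a   b  
>  s0   s1  s2 
   s1   s1  s3 
   s2   s4  s2 
   s3   s4  s5 
   s4   s6  s3 
 * s5   s7  s5 
   s6   s6  s6 
 * s7   s6  s5 
(> = start, * = accepting)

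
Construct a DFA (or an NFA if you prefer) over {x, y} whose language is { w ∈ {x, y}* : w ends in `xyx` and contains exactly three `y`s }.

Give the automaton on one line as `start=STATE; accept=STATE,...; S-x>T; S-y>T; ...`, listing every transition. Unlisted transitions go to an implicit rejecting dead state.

start=s0; accept=s6; s0-x>s0; s0-y>s1; s1-x>s1; s1-y>s2; s2-x>s3; s2-y>s4; s3-x>s3; s3-y>s5; s4-x>s4; s4-y>s4; s5-x>s6; s5-y>s4; s6-x>s4; s6-y>s4

Build one automaton per condition and run them in lockstep. One (4 states) tracks how much of the suffix `xyx` has currently been matched; the other (5 states) tracks the count of `y`s, saturating at 4. Each combined state is a pair, one component from each; accept when both components accept. Equivalent product states are then merged.
A 7-state machine:
        x   y  
>  s0   s0  s1 
   s1   s1  s2 
   s2   s3  s4 
   s3   s3  s5 
   s4   s4  s4 
   s5   s6  s4 
 * s6   s4  s4 
(> = start, * = accepting)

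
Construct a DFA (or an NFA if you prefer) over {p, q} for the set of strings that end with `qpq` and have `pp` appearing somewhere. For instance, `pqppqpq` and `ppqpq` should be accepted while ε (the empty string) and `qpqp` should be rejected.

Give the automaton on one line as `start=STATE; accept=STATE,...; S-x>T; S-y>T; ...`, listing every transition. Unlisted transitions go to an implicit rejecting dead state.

start=s0; accept=s8; s0-p>s1; s0-q>s2; s1-p>s3; s1-q>s2; s2-p>s4; s2-q>s2; s3-p>s3; s3-q>s5; s4-p>s3; s4-q>s6; s5-p>s7; s5-q>s5; s6-p>s4; s6-q>s2; s7-p>s3; s7-q>s8; s8-p>s7; s8-q>s5

Run two small machines in parallel and take their product. The first has 4 states tracking how much of the suffix `qpq` has currently been matched; the second has 3 states tracking whether and how much of `pp` has been seen. A product state is a pair (one from each), accepting exactly when both do.
A 9-state machine:
        p   q  
>  s0   s1  s2 
   s1   s3  s2 
   s2   s4  s2 
   s3   s3  s5 
   s4   s3  s6 
   s5   s7  s5 
   s6   s4  s2 
   s7   s3  s8 
 * s8   s7  s5 
(> = start, * = accepting)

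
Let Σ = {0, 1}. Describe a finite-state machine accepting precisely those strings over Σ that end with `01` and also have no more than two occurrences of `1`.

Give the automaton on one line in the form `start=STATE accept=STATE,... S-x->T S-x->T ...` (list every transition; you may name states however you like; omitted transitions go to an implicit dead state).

start=q0 accept=q3,q6 q0-0->q1 q0-1->q2 q1-0->q1 q1-1->q3 q2-0->q4 q2-1->q5 q3-0->q4 q3-1->q5 q4-0->q4 q4-1->q6 q5-0->q7 q5-1->q8 q6-0->q7 q6-1->q8 q7-0->q7 q7-1->q9 q8-0->q10 q8-1->q8 q9-0->q10 q9-1->q8 q10-0->q10 q10-1->q9

Handle the two conditions separately and then intersect. One (3 states) tracks how much of the suffix `01` has currently been matched; the other (4 states) tracks the count of `1`s, saturating at 3. Each combined state is a pair, one component from each; accept when both components accept.
11 states suffice.
          0    1  
>  q0     q1   q2 
   q1     q1   q3 
   q2     q4   q5 
 * q3     q4   q5 
   q4     q4   q6 
   q5     q7   q8 
 * q6     q7   q8 
   q7     q7   q9 
   q8    q10   q8 
   q9    q10   q8 
   q10   q10   q9 
(> = start, * = accepting)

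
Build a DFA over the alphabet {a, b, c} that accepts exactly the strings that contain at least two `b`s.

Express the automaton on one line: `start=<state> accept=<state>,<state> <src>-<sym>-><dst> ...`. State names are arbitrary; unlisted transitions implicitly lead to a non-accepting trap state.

start=q0 accept=q2,q3 q0-a->q0 q0-b->q1 q0-c->q0 q1-a->q1 q1-b->q2 q1-c->q1 q2-a->q2 q2-b->q3 q2-c->q2 q3-a->q3 q3-b->q3 q3-c->q3

Only the number of `b`s matters, and only up to 3. Make a chain q0 → q1 → q2 → q3 advanced by each `b` (with q3 absorbing); every other symbol self-loops. The accepting set is {q2, q3}.
With 4 states:
        a   b   c  
>  q0   q0  q1  q0 
   q1   q1  q2  q1 
 * q2   q2  q3  q2 
 * q3   q3  q3  q3 
(> = start, * = accepting)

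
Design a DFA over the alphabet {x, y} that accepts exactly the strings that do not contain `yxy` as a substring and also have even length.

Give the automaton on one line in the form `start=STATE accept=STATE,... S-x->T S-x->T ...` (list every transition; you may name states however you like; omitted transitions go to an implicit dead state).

start=q0 accept=q0,q3,q4 q0-x->q1 q0-y->q2 q1-x->q0 q1-y->q3 q2-x->q4 q2-y->q3 q3-x->q5 q3-y->q2 q4-x->q1 q4-y->q6 q5-x->q0 q5-y->q7 q6-x->q7 q6-y->q7 q7-x->q6 q7-y->q6

Run two small machines in parallel and take their product. One (4 states) tracks partial matches of the forbidden pattern `yxy`; the other (2 states) tracks the input length modulo 2. Each combined state is a pair, one component from each; accept when both components accept.
With 8 states:
        x   y  
>* q0   q1  q2 
   q1   q0  q3 
   q2   q4  q3 
 * q3   q5  q2 
 * q4   q1  q6 
   q5   q0  q7 
   q6   q7  q7 
   q7   q6  q6 
(> = start, * = accepting)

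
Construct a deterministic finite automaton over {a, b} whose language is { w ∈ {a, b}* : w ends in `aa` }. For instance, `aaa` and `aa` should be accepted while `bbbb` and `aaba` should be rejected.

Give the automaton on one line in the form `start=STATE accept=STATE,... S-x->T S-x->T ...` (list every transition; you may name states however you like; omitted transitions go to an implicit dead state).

start=q0 accept=q2 q0-a->q1 q0-b->q0 q1-a->q2 q1-b->q0 q2-a->q2 q2-b->q0

Remember how much of `aa` the current input suffix matches. State q0 means no match yet; q1 means the last symbol is `a`; q2 means the last 2 symbols are `aa`. Only q2 accepts. On a mismatch, fall back to the longest proper suffix that is still a prefix of `aa`.
        a   b  
>  q0   q1  q0 
   q1   q2  q0 
 * q2   q2  q0 
(> = start, * = accepting)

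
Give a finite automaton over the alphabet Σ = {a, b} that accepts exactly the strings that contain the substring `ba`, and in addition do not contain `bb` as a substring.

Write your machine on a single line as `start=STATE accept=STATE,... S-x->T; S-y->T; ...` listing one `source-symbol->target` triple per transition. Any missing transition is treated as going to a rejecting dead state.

Run two small machines in parallel and take their product. One (3 states) tracks whether and how much of `ba` has been seen; the other (3 states) tracks partial matches of the forbidden pattern `bb`. Each combined state is a pair, one component from each; accept when both components accept.
        a   b  
>  s0   s0  s1 
   s1   s2  s3 
 * s2   s2  s4 
   s3   s5  s3 
 * s4   s2  s5 
   s5   s5  s5 
(> = start, * = accepting)

start=s0; accept=s2,s4; s0-a->s0; s0-b->s1; s1-a->s2; s1-b->s3; s2-a->s2; s2-b->s4; s3-a->s5; s3-b->s3; s4-a->s2; s4-b->s5; s5-a->s5; s5-b->s5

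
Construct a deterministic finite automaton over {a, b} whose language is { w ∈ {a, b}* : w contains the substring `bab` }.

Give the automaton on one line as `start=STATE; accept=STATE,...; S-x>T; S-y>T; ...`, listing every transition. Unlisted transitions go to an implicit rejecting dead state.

start=S0; accept=S3; S0-a>S0; S0-b>S1; S1-a>S2; S1-b>S1; S2-a>S0; S2-b>S3; S3-a>S3; S3-b>S3

Track how much of `bab` has been matched so far: state S0 is no progress, S3 is the absorbing accept state reached once `bab` has occurred. Intermediate states record partial matches; on a mismatch, fall back to the longest reusable overlap.
4 states suffice.
        a   b  
>  S0   S0  S1 
   S1   S2  S1 
   S2   S0  S3 
 * S3   S3  S3 
(> = start, * = accepting)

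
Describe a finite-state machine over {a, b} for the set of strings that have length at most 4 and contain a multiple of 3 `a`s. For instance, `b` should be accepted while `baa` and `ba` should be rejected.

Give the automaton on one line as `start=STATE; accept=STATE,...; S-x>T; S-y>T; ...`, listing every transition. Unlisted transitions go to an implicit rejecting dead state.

start=s0; accept=s0,s2,s5,s6,s10; s0-a>s1; s0-b>s2; s1-a>s3; s1-b>s4; s2-a>s4; s2-b>s5; s3-a>s6; s3-b>s7; s4-a>s7; s4-b>s8; s5-a>s8; s5-b>s6; s6-a>s9; s6-b>s10; s7-a>s10; s7-b>s11; s8-a>s11; s8-b>s9; s9-a>s12; s9-b>s13; s10-a>s13; s10-b>s14; s11-a>s14; s11-b>s12; s12-a>s14; s12-b>s12; s13-a>s12; s13-b>s13; s14-a>s13; s14-b>s14

Run two small machines in parallel and take their product. The first has 6 states tracking the input length, saturating at 5; the second has 3 states tracking the count of `a`s modulo 3. A product state is a pair (one from each), accepting exactly when both do.
With 15 states:
          a    b  
>* s0     s1   s2 
   s1     s3   s4 
 * s2     s4   s5 
   s3     s6   s7 
   s4     s7   s8 
 * s5     s8   s6 
 * s6     s9  s10 
   s7    s10  s11 
   s8    s11   s9 
   s9    s12  s13 
 * s10   s13  s14 
   s11   s14  s12 
   s12   s14  s12 
   s13   s12  s13 
   s14   s13  s14 
(> = start, * = accepting)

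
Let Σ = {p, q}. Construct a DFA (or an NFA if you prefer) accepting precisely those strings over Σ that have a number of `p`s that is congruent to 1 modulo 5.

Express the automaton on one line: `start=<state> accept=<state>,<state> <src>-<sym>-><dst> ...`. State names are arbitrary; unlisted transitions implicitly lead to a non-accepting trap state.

start=A accept=B A-p->B A-q->A B-p->C B-q->B C-p->D C-q->C D-p->E D-q->D E-p->A E-q->E

Keep the running count of `p`s modulo 5: each `p` advances along the cycle A → B → C → D → E → A while other symbols loop. Accept at B.
A 5-state machine:
       p  q 
>  A   B  A 
 * B   C  B 
   C   D  C 
   D   E  D 
   E   A  E 
(> = start, * = accepting)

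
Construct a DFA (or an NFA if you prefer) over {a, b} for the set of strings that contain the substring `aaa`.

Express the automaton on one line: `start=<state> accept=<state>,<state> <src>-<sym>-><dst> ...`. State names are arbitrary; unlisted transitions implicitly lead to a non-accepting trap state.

States s0..s2 record the length of the longest prefix of `aaa` that matches the current input suffix. Reaching s3 means `aaa` has been seen, and we stay there forever. Accept from s3.
4 states suffice.
        a   b  
>  s0   s1  s0 
   s1   s2  s0 
   s2   s3  s0 
 * s3   s3  s3 
(> = start, * = accepting)

start=s0 accept=s3 s0-a->s1 s0-b->s0 s1-a->s2 s1-b->s0 s2-a->s3 s2-b->s0 s3-a->s3 s3-b->s3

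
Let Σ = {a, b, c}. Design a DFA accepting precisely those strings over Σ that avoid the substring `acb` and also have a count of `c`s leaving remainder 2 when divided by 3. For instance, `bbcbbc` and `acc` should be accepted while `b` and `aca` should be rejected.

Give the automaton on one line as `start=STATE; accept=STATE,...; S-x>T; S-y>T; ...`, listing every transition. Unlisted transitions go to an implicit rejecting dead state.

start=s0; accept=s5,s7,s8; s0-a>s1; s0-b>s0; s0-c>s2; s1-a>s1; s1-b>s0; s1-c>s3; s2-a>s4; s2-b>s2; s2-c>s5; s3-a>s4; s3-b>s6; s3-c>s5; s4-a>s4; s4-b>s2; s4-c>s7; s5-a>s8; s5-b>s5; s5-c>s0; s6-a>s6; s6-b>s6; s6-c>s9; s7-a>s8; s7-b>s9; s7-c>s0; s8-a>s8; s8-b>s5; s8-c>s10; s9-a>s9; s9-b>s9; s9-c>s11; s10-a>s1; s10-b>s11; s10-c>s2; s11-a>s11; s11-b>s11; s11-c>s6

Run two small machines in parallel and take their product. The first has 4 states tracking partial matches of the forbidden pattern `acb`; the second has 3 states tracking the count of `c`s modulo 3. A product state is a pair (one from each), accepting exactly when both do.
12 states suffice.
          a    b    c  
>  s0     s1   s0   s2 
   s1     s1   s0   s3 
   s2     s4   s2   s5 
   s3     s4   s6   s5 
   s4     s4   s2   s7 
 * s5     s8   s5   s0 
   s6     s6   s6   s9 
 * s7     s8   s9   s0 
 * s8     s8   s5  s10 
   s9     s9   s9  s11 
   s10    s1  s11   s2 
   s11   s11  s11   s6 
(> = start, * = accepting)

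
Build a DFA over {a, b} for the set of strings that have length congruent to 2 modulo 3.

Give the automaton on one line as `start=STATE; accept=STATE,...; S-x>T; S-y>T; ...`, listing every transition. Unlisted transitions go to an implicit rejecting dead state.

Only the length mod 3 matters, so use a 3-cycle: from any state, every input symbol moves to the next state, wrapping q2 back to q0. Mark q2 accepting.
With 3 states:
        a   b  
>  q0   q1  q1 
   q1   q2  q2 
 * q2   q0  q0 
(> = start, * = accepting)

start=q0; accept=q2; q0-a>q1; q0-b>q1; q1-a>q2; q1-b>q2; q2-a>q0; q2-b>q0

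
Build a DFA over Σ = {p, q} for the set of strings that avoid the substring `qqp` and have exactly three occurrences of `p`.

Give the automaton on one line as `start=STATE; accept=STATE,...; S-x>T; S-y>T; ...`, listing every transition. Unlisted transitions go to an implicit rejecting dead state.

Run two small machines in parallel and take their product. The first has 4 states tracking partial matches of the forbidden pattern `qqp`; the second has 5 states tracking the count of `p`s, saturating at 4. A product state is a pair (one from each), accepting exactly when both do.
19 states suffice.
          p    q  
>  S0     S1   S2 
   S1     S3   S4 
   S2     S1   S5 
   S3     S6   S7 
   S4     S3   S8 
   S5     S9   S5 
 * S6    S10  S11 
   S7     S6  S12 
   S8    S13   S8 
   S9    S13   S9 
   S10   S10  S14 
 * S11   S10  S15 
   S12   S16  S12 
   S13   S16  S13 
   S14   S10  S17 
 * S15   S18  S15 
   S16   S18  S16 
   S17   S18  S17 
   S18   S18  S18 
(> = start, * = accepting)

start=S0; accept=S6,S11,S15; S0-p>S1; S0-q>S2; S1-p>S3; S1-q>S4; S2-p>S1; S2-q>S5; S3-p>S6; S3-q>S7; S4-p>S3; S4-q>S8; S5-p>S9; S5-q>S5; S6-p>S10; S6-q>S11; S7-p>S6; S7-q>S12; S8-p>S13; S8-q>S8; S9-p>S13; S9-q>S9; S10-p>S10; S10-q>S14; S11-p>S10; S11-q>S15; S12-p>S16; S12-q>S12; S13-p>S16; S13-q>S13; S14-p>S10; S14-q>S17; S15-p>S18; S15-q>S15; S16-p>S18; S16-q>S16; S17-p>S18; S17-q>S17; S18-p>S18; S18-q>S18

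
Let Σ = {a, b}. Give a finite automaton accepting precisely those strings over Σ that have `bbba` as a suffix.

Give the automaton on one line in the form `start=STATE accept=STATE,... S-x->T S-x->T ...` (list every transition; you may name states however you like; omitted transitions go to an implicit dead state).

Let each state record the length of the longest suffix of the input read so far that is also a prefix of `bbba`. q1 means the last symbol is `b`; q2 means the last 2 symbols are `bb`; q3 means the last 3 symbols are `bbb`; q4 means the last 4 symbols are `bbba`. Accept only at q4, where the string currently ends in `bbba`.
5 states suffice.
        a   b  
>  q0   q0  q1 
   q1   q0  q2 
   q2   q0  q3 
   q3   q4  q3 
 * q4   q0  q1 
(> = start, * = accepting)

start=q0 accept=q4 q0-a->q0 q0-b->q1 q1-a->q0 q1-b->q2 q2-a->q0 q2-b->q3 q3-a->q4 q3-b->q3 q4-a->q0 q4-b->q1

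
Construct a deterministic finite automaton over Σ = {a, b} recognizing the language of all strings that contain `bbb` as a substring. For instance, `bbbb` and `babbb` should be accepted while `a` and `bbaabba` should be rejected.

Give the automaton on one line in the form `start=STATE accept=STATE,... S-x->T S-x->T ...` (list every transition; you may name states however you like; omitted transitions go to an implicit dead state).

start=q0 accept=q3 q0-a->q0 q0-b->q1 q1-a->q0 q1-b->q2 q2-a->q0 q2-b->q3 q3-a->q3 q3-b->q3

States q0..q2 record the length of the longest prefix of `bbb` that matches the current input suffix. Reaching q3 means `bbb` has been seen, and we stay there forever. Accept from q3.
A 4-state machine:
        a   b  
>  q0   q0  q1 
   q1   q0  q2 
   q2   q0  q3 
 * q3   q3  q3 
(> = start, * = accepting)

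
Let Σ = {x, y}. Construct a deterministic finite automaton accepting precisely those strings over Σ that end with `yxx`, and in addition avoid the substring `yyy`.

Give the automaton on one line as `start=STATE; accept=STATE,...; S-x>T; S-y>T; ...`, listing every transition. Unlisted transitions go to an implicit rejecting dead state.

start=A; accept=E; A-x>A; A-y>B; B-x>C; B-y>D; C-x>E; C-y>B; D-x>C; D-y>F; E-x>A; E-y>B; F-x>F; F-y>F

Build one automaton per condition and run them in lockstep. One (4 states) tracks how much of the suffix `yxx` has currently been matched; the other (4 states) tracks partial matches of the forbidden pattern `yyy`. Each combined state is a pair, one component from each; accept when both components accept. Minimizing collapses redundant product states.
6 states suffice.
       x  y 
>  A   A  B 
   B   C  D 
   C   E  B 
   D   C  F 
 * E   A  B 
   F   F  F 
(> = start, * = accepting)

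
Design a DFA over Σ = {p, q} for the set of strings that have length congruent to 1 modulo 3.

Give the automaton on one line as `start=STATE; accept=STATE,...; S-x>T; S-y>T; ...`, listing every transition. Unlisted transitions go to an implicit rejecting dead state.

Only the length mod 3 matters, so use a 3-cycle: from any state, every input symbol moves to the next state, wrapping s2 back to s0. Mark s1 accepting.
A 3-state machine:
        p   q  
>  s0   s1  s1 
 * s1   s2  s2 
   s2   s0  s0 
(> = start, * = accepting)

start=s0; accept=s1; s0-p>s1; s0-q>s1; s1-p>s2; s1-q>s2; s2-p>s0; s2-q>s0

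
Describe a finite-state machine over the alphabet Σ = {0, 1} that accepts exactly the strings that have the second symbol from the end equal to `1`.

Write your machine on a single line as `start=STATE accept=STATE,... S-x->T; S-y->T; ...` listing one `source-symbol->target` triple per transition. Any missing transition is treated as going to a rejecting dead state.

start=q0; accept=q5,q6; q0-0->q1; q0-1->q2; q1-0->q3; q1-1->q4; q2-0->q5; q2-1->q6; q3-0->q3; q3-1->q4; q4-0->q5; q4-1->q6; q5-0->q3; q5-1->q4; q6-0->q5; q6-1->q6

A DFA must remember the last 2 symbols (since which symbol is second-to-last isn't known until the input ends). Use one state per possible window of the last ≤2 symbols; accept from those whose window starts with `1`.
A 7-state machine:
        0   1  
>  q0   q1  q2 
   q1   q3  q4 
   q2   q5  q6 
   q3   q3  q4 
   q4   q5  q6 
 * q5   q3  q4 
 * q6   q5  q6 
(> = start, * = accepting)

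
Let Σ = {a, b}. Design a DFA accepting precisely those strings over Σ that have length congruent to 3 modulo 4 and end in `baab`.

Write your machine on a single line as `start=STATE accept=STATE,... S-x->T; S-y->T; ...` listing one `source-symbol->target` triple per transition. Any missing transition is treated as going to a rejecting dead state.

Build one automaton per condition and run them in lockstep. One (4 states) tracks the input length modulo 4; the other (5 states) tracks how much of the suffix `baab` has currently been matched. Each combined state is a pair, one component from each; accept when both components accept.
          a    b  
>  S0     S1   S2 
   S1     S3   S4 
   S2     S5   S4 
   S3     S6   S7 
   S4     S8   S7 
   S5     S9   S7 
   S6     S0  S10 
   S7    S11  S10 
   S8    S12  S10 
   S9     S0  S13 
   S10   S14   S2 
   S11   S15   S2 
   S12    S1  S16 
   S13   S14   S2 
   S14   S17   S4 
   S15    S3  S18 
   S16    S5   S4 
   S17    S6  S19 
   S18    S8   S7 
 * S19   S11  S10 
(> = start, * = accepting)

start=S0; accept=S19; S0-a->S1; S0-b->S2; S1-a->S3; S1-b->S4; S2-a->S5; S2-b->S4; S3-a->S6; S3-b->S7; S4-a->S8; S4-b->S7; S5-a->S9; S5-b->S7; S6-a->S0; S6-b->S10; S7-a->S11; S7-b->S10; S8-a->S12; S8-b->S10; S9-a->S0; S9-b->S13; S10-a->S14; S10-b->S2; S11-a->S15; S11-b->S2; S12-a->S1; S12-b->S16; S13-a->S14; S13-b->S2; S14-a->S17; S14-b->S4; S15-a->S3; S15-b->S18; S16-a->S5; S16-b->S4; S17-a->S6; S17-b->S19; S18-a->S8; S18-b->S7; S19-a->S11; S19-b->S10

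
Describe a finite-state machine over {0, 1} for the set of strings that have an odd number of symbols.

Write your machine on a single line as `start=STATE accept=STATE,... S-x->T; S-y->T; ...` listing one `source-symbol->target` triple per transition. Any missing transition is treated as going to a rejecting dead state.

start=q0; accept=q1; q0-0->q1; q0-1->q1; q1-0->q0; q1-1->q0

Only the length mod 2 matters, so use a 2-cycle: from any state, every input symbol moves to the next state, wrapping q1 back to q0. Mark q1 accepting.
2 states suffice.
        0   1  
>  q0   q1  q1 
 * q1   q0  q0 
(> = start, * = accepting)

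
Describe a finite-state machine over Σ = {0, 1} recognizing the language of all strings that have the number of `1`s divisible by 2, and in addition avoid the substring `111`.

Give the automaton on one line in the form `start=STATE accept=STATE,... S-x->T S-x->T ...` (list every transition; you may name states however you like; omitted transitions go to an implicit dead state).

start=S0 accept=S0,S3,S4 S0-0->S0 S0-1->S1 S1-0->S2 S1-1->S3 S2-0->S2 S2-1->S4 S3-0->S0 S3-1->S5 S4-0->S0 S4-1->S6 S5-0->S5 S5-1->S7 S6-0->S2 S6-1->S7 S7-0->S7 S7-1->S5

Run two small machines in parallel and take their product. One (2 states) tracks the count of `1`s modulo 2; the other (4 states) tracks partial matches of the forbidden pattern `111`. Each combined state is a pair, one component from each; accept when both components accept.
        0   1  
>* S0   S0  S1 
   S1   S2  S3 
   S2   S2  S4 
 * S3   S0  S5 
 * S4   S0  S6 
   S5   S5  S7 
   S6   S2  S7 
   S7   S7  S5 
(> = start, * = accepting)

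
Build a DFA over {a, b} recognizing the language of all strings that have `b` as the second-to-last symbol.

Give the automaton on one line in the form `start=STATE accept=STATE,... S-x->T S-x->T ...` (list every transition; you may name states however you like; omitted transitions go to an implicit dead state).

Because acceptance depends on a position counted from the end, the machine has to buffer the most recent 2 symbols. Make each state the string of the last up-to-2 symbols read; on input `x` shift the window left and append `x`. Accept when the buffered window has length 2 and begins with `b`.
        a   b  
>  q0   q1  q2 
   q1   q3  q4 
   q2   q5  q6 
   q3   q3  q4 
   q4   q5  q6 
 * q5   q3  q4 
 * q6   q5  q6 
(> = start, * = accepting)

start=q0 accept=q5,q6 q0-a->q1 q0-b->q2 q1-a->q3 q1-b->q4 q2-a->q5 q2-b->q6 q3-a->q3 q3-b->q4 q4-a->q5 q4-b->q6 q5-a->q3 q5-b->q4 q6-a->q5 q6-b->q6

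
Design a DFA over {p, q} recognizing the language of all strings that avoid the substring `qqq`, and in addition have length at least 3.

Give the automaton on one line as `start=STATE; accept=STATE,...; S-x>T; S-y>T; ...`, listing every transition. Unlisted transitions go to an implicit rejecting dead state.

start=S0; accept=S6,S7,S8,S10,S11,S12; S0-p>S1; S0-q>S2; S1-p>S3; S1-q>S4; S2-p>S3; S2-q>S5; S3-p>S6; S3-q>S7; S4-p>S6; S4-q>S8; S5-p>S6; S5-q>S9; S6-p>S10; S6-q>S11; S7-p>S10; S7-q>S12; S8-p>S10; S8-q>S13; S9-p>S13; S9-q>S13; S10-p>S10; S10-q>S11; S11-p>S10; S11-q>S12; S12-p>S10; S12-q>S13; S13-p>S13; S13-q>S13

Handle the two conditions separately and then intersect. The first has 4 states tracking partial matches of the forbidden pattern `qqq`; the second has 5 states tracking the input length, saturating at 4. A product state is a pair (one from each), accepting exactly when both do.
With 14 states:
          p    q  
>  S0     S1   S2 
   S1     S3   S4 
   S2     S3   S5 
   S3     S6   S7 
   S4     S6   S8 
   S5     S6   S9 
 * S6    S10  S11 
 * S7    S10  S12 
 * S8    S10  S13 
   S9    S13  S13 
 * S10   S10  S11 
 * S11   S10  S12 
 * S12   S10  S13 
   S13   S13  S13 
(> = start, * = accepting)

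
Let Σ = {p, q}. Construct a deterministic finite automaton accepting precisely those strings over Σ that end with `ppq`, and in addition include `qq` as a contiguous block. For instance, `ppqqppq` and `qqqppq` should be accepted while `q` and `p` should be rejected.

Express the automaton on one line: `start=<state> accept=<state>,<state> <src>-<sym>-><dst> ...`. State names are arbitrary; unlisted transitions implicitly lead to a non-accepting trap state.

start=s0 accept=s8 s0-p->s1 s0-q->s2 s1-p->s3 s1-q->s2 s2-p->s1 s2-q->s4 s3-p->s3 s3-q->s5 s4-p->s6 s4-q->s4 s5-p->s1 s5-q->s4 s6-p->s7 s6-q->s4 s7-p->s7 s7-q->s8 s8-p->s6 s8-q->s4

Handle the two conditions separately and then intersect. One (4 states) tracks how much of the suffix `ppq` has currently been matched; the other (3 states) tracks whether and how much of `qq` has been seen. Each combined state is a pair, one component from each; accept when both components accept.
9 states suffice.
        p   q  
>  s0   s1  s2 
   s1   s3  s2 
   s2   s1  s4 
   s3   s3  s5 
   s4   s6  s4 
   s5   s1  s4 
   s6   s7  s4 
   s7   s7  s8 
 * s8   s6  s4 
(> = start, * = accepting)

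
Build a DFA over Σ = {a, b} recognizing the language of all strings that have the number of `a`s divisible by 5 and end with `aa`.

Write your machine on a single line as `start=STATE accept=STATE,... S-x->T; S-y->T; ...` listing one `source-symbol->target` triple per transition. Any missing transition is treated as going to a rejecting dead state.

Build one automaton per condition and run them in lockstep. One (5 states) tracks the count of `a`s modulo 5; the other (3 states) tracks how much of the suffix `aa` has currently been matched. Each combined state is a pair, one component from each; accept when both components accept. Equivalent product states are then merged.
With 7 states:
        a   b  
>  q0   q1  q0 
   q1   q2  q1 
   q2   q3  q2 
   q3   q4  q3 
   q4   q5  q6 
 * q5   q1  q0 
   q6   q0  q6 
(> = start, * = accepting)

start=q0; accept=q5; q0-a->q1; q0-b->q0; q1-a->q2; q1-b->q1; q2-a->q3; q2-b->q2; q3-a->q4; q3-b->q3; q4-a->q5; q4-b->q6; q5-a->q1; q5-b->q0; q6-a->q0; q6-b->q6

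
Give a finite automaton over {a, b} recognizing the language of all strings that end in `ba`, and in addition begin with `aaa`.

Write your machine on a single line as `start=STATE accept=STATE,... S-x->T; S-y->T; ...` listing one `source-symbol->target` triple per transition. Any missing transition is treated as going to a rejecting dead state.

Build one automaton per condition and run them in lockstep. One (3 states) tracks how much of the suffix `ba` has currently been matched; the other (5 states) tracks whether the input so far still matches the prefix `aaa`. Each combined state is a pair, one component from each; accept when both components accept.
With 9 states:
        a   b  
>  s0   s1  s2 
   s1   s3  s2 
   s2   s4  s2 
   s3   s5  s2 
   s4   s6  s2 
   s5   s5  s7 
   s6   s6  s2 
   s7   s8  s7 
 * s8   s5  s7 
(> = start, * = accepting)

start=s0; accept=s8; s0-a->s1; s0-b->s2; s1-a->s3; s1-b->s2; s2-a->s4; s2-b->s2; s3-a->s5; s3-b->s2; s4-a->s6; s4-b->s2; s5-a->s5; s5-b->s7; s6-a->s6; s6-b->s2; s7-a->s8; s7-b->s7; s8-a->s5; s8-b->s7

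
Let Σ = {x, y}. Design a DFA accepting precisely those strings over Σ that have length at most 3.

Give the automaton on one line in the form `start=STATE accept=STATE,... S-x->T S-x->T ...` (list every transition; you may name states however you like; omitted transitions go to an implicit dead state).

Count input length up to 4: every symbol moves from A toward E, which means 'more than 3' and absorbs. Accept from {A, B, C, D}.
       x  y 
>* A   B  B 
 * B   C  C 
 * C   D  D 
 * D   E  E 
   E   E  E 
(> = start, * = accepting)

start=A accept=A,B,C,D A-x->B A-y->B B-x->C B-y->C C-x->D C-y->D D-x->E D-y->E E-x->E E-y->E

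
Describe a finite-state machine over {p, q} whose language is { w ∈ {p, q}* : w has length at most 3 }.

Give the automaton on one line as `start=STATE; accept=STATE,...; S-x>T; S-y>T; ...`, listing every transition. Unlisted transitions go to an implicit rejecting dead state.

Count input length up to 4: every symbol moves from S0 toward S4, which means 'more than 3' and absorbs. Accept from {S0, S1, S2, S3}.
A 5-state machine:
        p   q  
>* S0   S1  S1 
 * S1   S2  S2 
 * S2   S3  S3 
 * S3   S4  S4 
   S4   S4  S4 
(> = start, * = accepting)

start=S0; accept=S0,S1,S2,S3; S0-p>S1; S0-q>S1; S1-p>S2; S1-q>S2; S2-p>S3; S2-q>S3; S3-p>S4; S3-q>S4; S4-p>S4; S4-q>S4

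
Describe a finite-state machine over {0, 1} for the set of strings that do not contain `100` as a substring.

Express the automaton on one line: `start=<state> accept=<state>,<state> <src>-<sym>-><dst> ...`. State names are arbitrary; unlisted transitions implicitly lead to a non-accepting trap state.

Track partial matches of the forbidden pattern `100`. State q3 is a dead state reached once `100` has occurred; every other state accepts. q0 means no part of `100` is currently matched.
4 states suffice.
        0   1  
>* q0   q0  q1 
 * q1   q2  q1 
 * q2   q3  q1 
   q3   q3  q3 
(> = start, * = accepting)

start=q0 accept=q0,q1,q2 q0-0->q0 q0-1->q1 q1-0->q2 q1-1->q1 q2-0->q3 q2-1->q1 q3-0->q3 q3-1->q3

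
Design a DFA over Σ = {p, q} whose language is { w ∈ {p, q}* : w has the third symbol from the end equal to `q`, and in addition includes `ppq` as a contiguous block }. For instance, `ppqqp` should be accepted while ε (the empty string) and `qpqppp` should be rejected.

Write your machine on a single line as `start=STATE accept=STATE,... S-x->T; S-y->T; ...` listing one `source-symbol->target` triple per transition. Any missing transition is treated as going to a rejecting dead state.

Handle the two conditions separately and then intersect. The first has 15 states tracking the last 3 symbols read; the second has 4 states tracking whether and how much of `ppq` has been seen. A product state is a pair (one from each), accepting exactly when both do.
A 22-state machine:
          p    q  
>  S0     S1   S2 
   S1     S3   S4 
   S2     S5   S6 
   S3     S7   S8 
   S4     S9  S10 
   S5    S11  S12 
   S6    S13  S14 
   S7     S7   S8 
   S8    S15  S16 
   S9    S11  S12 
   S10   S13  S14 
   S11    S7   S8 
   S12    S9  S10 
   S13   S11  S12 
   S14   S13  S14 
   S15   S17  S18 
   S16   S19  S20 
 * S17   S21   S8 
 * S18   S15  S16 
 * S19   S17  S18 
 * S20   S19  S20 
   S21   S21   S8 
(> = start, * = accepting)

start=S0; accept=S17,S18,S19,S20; S0-p->S1; S0-q->S2; S1-p->S3; S1-q->S4; S2-p->S5; S2-q->S6; S3-p->S7; S3-q->S8; S4-p->S9; S4-q->S10; S5-p->S11; S5-q->S12; S6-p->S13; S6-q->S14; S7-p->S7; S7-q->S8; S8-p->S15; S8-q->S16; S9-p->S11; S9-q->S12; S10-p->S13; S10-q->S14; S11-p->S7; S11-q->S8; S12-p->S9; S12-q->S10; S13-p->S11; S13-q->S12; S14-p->S13; S14-q->S14; S15-p->S17; S15-q->S18; S16-p->S19; S16-q->S20; S17-p->S21; S17-q->S8; S18-p->S15; S18-q->S16; S19-p->S17; S19-q->S18; S20-p->S19; S20-q->S20; S21-p->S21; S21-q->S8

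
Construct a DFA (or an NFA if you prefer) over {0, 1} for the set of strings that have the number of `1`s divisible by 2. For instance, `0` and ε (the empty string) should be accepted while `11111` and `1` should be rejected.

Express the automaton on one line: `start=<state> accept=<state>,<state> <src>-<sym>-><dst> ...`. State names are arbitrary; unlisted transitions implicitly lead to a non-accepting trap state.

start=S0 accept=S0 S0-0->S0 S0-1->S1 S1-0->S1 S1-1->S0

Keep the running count of `1`s modulo 2: each `1` advances along the cycle S0 → S1 → S0 while other symbols loop. Accept at S0.
        0   1  
>* S0   S0  S1 
   S1   S1  S0 
(> = start, * = accepting)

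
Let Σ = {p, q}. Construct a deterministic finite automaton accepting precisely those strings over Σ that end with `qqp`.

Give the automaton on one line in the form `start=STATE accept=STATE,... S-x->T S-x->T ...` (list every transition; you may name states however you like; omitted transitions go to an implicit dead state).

Let each state record the length of the longest suffix of the input read so far that is also a prefix of `qqp`. s1 means the last symbol is `q`; s2 means the last 2 symbols are `qq`; s3 means the last 3 symbols are `qqp`. Accept only at s3, where the string currently ends in `qqp`.
4 states suffice.
        p   q  
>  s0   s0  s1 
   s1   s0  s2 
   s2   s3  s2 
 * s3   s0  s1 
(> = start, * = accepting)

start=s0 accept=s3 s0-p->s0 s0-q->s1 s1-p->s0 s1-q->s2 s2-p->s3 s2-q->s2 s3-p->s0 s3-q->s1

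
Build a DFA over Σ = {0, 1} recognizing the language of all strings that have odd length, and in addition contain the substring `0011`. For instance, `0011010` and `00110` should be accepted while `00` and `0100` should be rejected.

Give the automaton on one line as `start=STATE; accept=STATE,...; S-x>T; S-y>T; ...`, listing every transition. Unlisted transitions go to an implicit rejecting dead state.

start=q0; accept=q9; q0-0>q1; q0-1>q2; q1-0>q3; q1-1>q0; q2-0>q4; q2-1>q0; q3-0>q5; q3-1>q6; q4-0>q5; q4-1>q2; q5-0>q3; q5-1>q7; q6-0>q4; q6-1>q8; q7-0>q1; q7-1>q9; q8-0>q9; q8-1>q9; q9-0>q8; q9-1>q8

Handle the two conditions separately and then intersect. The first has 2 states tracking the input length modulo 2; the second has 5 states tracking whether and how much of `0011` has been seen. A product state is a pair (one from each), accepting exactly when both do.
With 10 states:
        0   1  
>  q0   q1  q2 
   q1   q3  q0 
   q2   q4  q0 
   q3   q5  q6 
   q4   q5  q2 
   q5   q3  q7 
   q6   q4  q8 
   q7   q1  q9 
   q8   q9  q9 
 * q9   q8  q8 
(> = start, * = accepting)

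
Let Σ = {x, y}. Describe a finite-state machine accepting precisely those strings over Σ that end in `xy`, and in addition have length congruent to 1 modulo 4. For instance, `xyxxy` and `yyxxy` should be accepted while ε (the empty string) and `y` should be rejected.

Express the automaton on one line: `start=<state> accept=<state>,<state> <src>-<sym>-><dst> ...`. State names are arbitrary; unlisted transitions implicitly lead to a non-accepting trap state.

start=A accept=F A-x->B A-y->B B-x->C B-y->C C-x->D C-y->D D-x->E D-y->A E-x->B E-y->F F-x->C F-y->C

Build one automaton per condition and run them in lockstep. One (3 states) tracks how much of the suffix `xy` has currently been matched; the other (4 states) tracks the input length modulo 4. Each combined state is a pair, one component from each; accept when both components accept. Minimizing collapses redundant product states.
       x  y 
>  A   B  B 
   B   C  C 
   C   D  D 
   D   E  A 
   E   B  F 
 * F   C  C 
(> = start, * = accepting)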